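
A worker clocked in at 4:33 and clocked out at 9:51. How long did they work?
From 4:33 to 9:51:
(9 x 60 + 51) - (4 x 60 + 33) = 591 - 273 = 318 minutes
= 5 hours and 18 minutes

Final answer: 5 hours and 18 minutes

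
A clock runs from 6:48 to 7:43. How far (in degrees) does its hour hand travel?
The hour hand moves 0.5 degrees per minute.
Time elapsed: 7:43 - 6:48 = 55 minutes
Angular displacement: 55 x 0.5 = 27.5 degrees

Final answer: 27.5 degrees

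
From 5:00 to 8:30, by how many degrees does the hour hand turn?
The hour hand moves 0.5 degrees per minute.
Time elapsed: 8:30 - 5:00 = 210 minutes
Angular displacement: 210 x 0.5 = 105 degrees

Final answer: 105 degrees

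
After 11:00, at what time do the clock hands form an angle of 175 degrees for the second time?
At t minutes past 11:00, the hour hand is at 30 x 11 + 0.5t degrees and the minute hand is at 6t degrees.
The smaller angle between them is 175 degrees when |30H - 5.5t| = 175 or |30H - 5.5t| = 185.
With H = 11, solve 30 x 11 - 5.5t = +/- target for each target:
  t = (30 x 11 - 175) / 5.5 = 28.18
  t = (30 x 11 + 175) / 5.5 = 91.82 (outside (0, 60))
  t = (30 x 11 - 185) / 5.5 = 26.36
  t = (30 x 11 + 185) / 5.5 = 93.64 (outside (0, 60))
Valid solutions in (0, 60): {26.36, 28.18} minutes.
The second occurrence is t = 28.18 minutes.
The hands form a 175-degree angle at 28.18 minutes past 11:00.

Final answer: 28.18 minutes past 11:00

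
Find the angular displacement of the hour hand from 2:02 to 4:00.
The hour hand moves 0.5 degrees per minute.
Time elapsed: 4:00 - 2:02 = 118 minutes
Angular displacement: 118 x 0.5 = 59 degrees

Final answer: 59 degrees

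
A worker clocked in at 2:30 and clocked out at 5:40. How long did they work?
From 2:30 to 5:40:
(5 x 60 + 40) - (2 x 60 + 30) = 340 - 150 = 190 minutes
= 3 hours and 10 minutes

Final answer: 3 hours and 10 minutes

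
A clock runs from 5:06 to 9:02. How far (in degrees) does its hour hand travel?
The hour hand moves 0.5 degrees per minute.
Time elapsed: 9:02 - 5:06 = 236 minutes
Angular displacement: 236 x 0.5 = 118 degrees

Final answer: 118 degrees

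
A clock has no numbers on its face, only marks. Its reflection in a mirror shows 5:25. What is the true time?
Reflection across the vertical (12-6) axis maps a hand at angle A degrees to (360 - A) degrees, which sends a reading of T minutes past 12:00 to (720 - T) minutes past 12:00.
Mirror reads 5:25 = 325 minutes past 12:00.
Actual time: (720 - 325) mod 720 = 395 minutes = 6:35.

Final answer: 6:35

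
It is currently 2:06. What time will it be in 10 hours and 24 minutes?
Starting time: 2:06
Adding 24 minutes to 6 minutes: 6 + 24 = 30 minutes
Adding 10 hours: 2 + 10 = 12
Final time: 12:30

Final answer: 12:30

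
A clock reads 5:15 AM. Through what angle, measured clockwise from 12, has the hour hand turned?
The hour hand moves 30 degrees per hour and 0.5 degrees per minute.
At 5:15: (5) x 30 + 15 x 0.5 = 150 + 7.5 = 157.5 degrees

Final answer: 157.5 degrees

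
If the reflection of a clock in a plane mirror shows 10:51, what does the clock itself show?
Reflection across the vertical (12-6) axis maps a hand at angle A degrees to (360 - A) degrees, which sends a reading of T minutes past 12:00 to (720 - T) minutes past 12:00.
Mirror reads 10:51 = 651 minutes past 12:00.
Actual time: (720 - 651) mod 720 = 69 minutes = 1:09.

Final answer: 1:09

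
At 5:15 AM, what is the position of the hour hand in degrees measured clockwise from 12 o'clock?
The hour hand moves 30 degrees per hour and 0.5 degrees per minute.
At 5:15: (5) x 30 + 15 x 0.5 = 150 + 7.5 = 157.5 degrees

Final answer: 157.5 degrees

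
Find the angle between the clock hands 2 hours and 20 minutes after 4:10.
First find the time 2 hours and 20 minutes after 4:10.
Total minutes: 4 x 60 + 10 + 2 x 60 + 20 = 390.
390 mod 720 = 390 minutes = 6:30.
Now compute the angle at 6:30:
Hour hand: 6 x 30 + 30 x 0.5 = 195 degrees
Minute hand: 30 x 6 = 180 degrees
Difference: |195 - 180| = 15 degrees
The angle is 15 degrees

Final answer: 15 degrees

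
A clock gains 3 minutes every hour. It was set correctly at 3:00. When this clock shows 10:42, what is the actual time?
For every 60 true minutes, the faulty clock advances 63 minutes, so 1 faulty-clock minute corresponds to 60/63 true minutes.
From 3:00 to 10:42 on the faulty dial is 462 minutes.
True elapsed: 462 x 60/63 = 440 minutes = 7 hours and 20 minutes.
True time: 3:00 + 7 hours and 20 minutes = 10:20.

Final answer: 10:20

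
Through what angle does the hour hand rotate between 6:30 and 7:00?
The hour hand moves 0.5 degrees per minute.
Time elapsed: 7:00 - 6:30 = 30 minutes
Angular displacement: 30 x 0.5 = 15 degrees

Final answer: 15 degrees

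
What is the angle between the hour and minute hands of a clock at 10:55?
Hour hand position: 10 x 30 + 55 x 0.5 = 327.5 degrees
Minute hand position: 55 x 6 = 330 degrees
Difference: |327.5 - 330| = 2.5 degrees
The angle between the hands is 2.5 degrees

Final answer: 2.5 degrees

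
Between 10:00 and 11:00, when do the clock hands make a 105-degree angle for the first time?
At t minutes past 10:00, the hour hand is at 30 x 10 + 0.5t degrees and the minute hand is at 6t degrees.
The smaller angle between them is 105 degrees when |30H - 5.5t| = 105 or |30H - 5.5t| = 255.
With H = 10, solve 30 x 10 - 5.5t = +/- target for each target:
  t = (30 x 10 - 105) / 5.5 = 35.45
  t = (30 x 10 + 105) / 5.5 = 73.64 (outside (0, 60))
  t = (30 x 10 - 255) / 5.5 = 8.18
  t = (30 x 10 + 255) / 5.5 = 100.91 (outside (0, 60))
Valid solutions in (0, 60): {8.18, 35.45} minutes.
The first occurrence is t = 8.18 minutes.
The hands form a 105-degree angle at 8.18 minutes past 10:00.

Final answer: 8.18 minutes past 10:00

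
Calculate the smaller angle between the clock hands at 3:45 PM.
Hour hand position: 3 x 30 + 45 x 0.5 = 112.5 degrees
Minute hand position: 45 x 6 = 270 degrees
Difference: |112.5 - 270| = 157.5 degrees
The angle between the hands is 157.5 degrees

Final answer: 157.5 degrees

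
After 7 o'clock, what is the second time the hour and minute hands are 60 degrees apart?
At t minutes past 7:00, the hour hand is at 30 x 7 + 0.5t degrees and the minute hand is at 6t degrees.
The smaller angle between them is 60 degrees when |30H - 5.5t| = 60 or |30H - 5.5t| = 300.
With H = 7, solve 30 x 7 - 5.5t = +/- target for each target:
  t = (30 x 7 - 60) / 5.5 = 27.27
  t = (30 x 7 + 60) / 5.5 = 49.09
  t = (30 x 7 - 300) / 5.5 = -16.36 (outside (0, 60))
  t = (30 x 7 + 300) / 5.5 = 92.73 (outside (0, 60))
Valid solutions in (0, 60): {27.27, 49.09} minutes.
The second occurrence is t = 49.09 minutes.
The hands form a 60-degree angle at 49.09 minutes past 7:00.

Final answer: 49.09 minutes past 7:00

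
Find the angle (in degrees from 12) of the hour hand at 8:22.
The hour hand moves 30 degrees per hour and 0.5 degrees per minute.
At 8:22: (8) x 30 + 22 x 0.5 = 240 + 11 = 251 degrees

Final answer: 251 degrees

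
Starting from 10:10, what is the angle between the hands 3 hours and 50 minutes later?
First find the time 3 hours and 50 minutes after 10:10.
Total minutes: 10 x 60 + 10 + 3 x 60 + 50 = 840.
840 mod 720 = 120 minutes = 2:00.
Now compute the angle at 2:00:
Hour hand: 2 x 30 + 0 x 0.5 = 60 degrees
Minute hand: 0 x 6 = 0 degrees
Difference: |60 - 0| = 60 degrees
The angle is 60 degrees

Final answer: 60 degrees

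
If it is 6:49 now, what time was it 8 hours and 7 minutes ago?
Starting time: 6:49 = 409 total minutes past 12:00
Subtracting: 8 hours and 7 minutes = 487 minutes
409 - 487 = -78 (negative, add 12 hours = 720) = 642 minutes
= 10 hours and 42 minutes past 12:00 = 10:42

Final answer: 10:42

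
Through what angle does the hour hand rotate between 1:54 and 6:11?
The hour hand moves 0.5 degrees per minute.
Time elapsed: 6:11 - 1:54 = 257 minutes
Angular displacement: 257 x 0.5 = 128.5 degrees

Final answer: 128.5 degrees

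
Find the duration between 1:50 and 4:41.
From 1:50 to 4:41:
(4 x 60 + 41) - (1 x 60 + 50) = 281 - 110 = 171 minutes
= 2 hours and 51 minutes

Final answer: 2 hours and 51 minutes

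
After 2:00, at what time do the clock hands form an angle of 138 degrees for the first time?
At t minutes past 2:00, the hour hand is at 30 x 2 + 0.5t degrees and the minute hand is at 6t degrees.
The smaller angle between them is 138 degrees when |30H - 5.5t| = 138 or |30H - 5.5t| = 222.
With H = 2, solve 30 x 2 - 5.5t = +/- target for each target:
  t = (30 x 2 - 138) / 5.5 = -14.18 (outside (0, 60))
  t = (30 x 2 + 138) / 5.5 = 36
  t = (30 x 2 - 222) / 5.5 = -29.45 (outside (0, 60))
  t = (30 x 2 + 222) / 5.5 = 51.27
Valid solutions in (0, 60): {36, 51.27} minutes.
The first occurrence is t = 36 minutes.
The hands form a 138-degree angle at 36 minutes past 2:00.

Final answer: 36 minutes past 2:00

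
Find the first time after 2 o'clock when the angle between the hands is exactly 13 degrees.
At t minutes past 2:00, the hour hand is at 30 x 2 + 0.5t degrees and the minute hand is at 6t degrees.
The smaller angle between them is 13 degrees when |30H - 5.5t| = 13 or |30H - 5.5t| = 347.
With H = 2, solve 30 x 2 - 5.5t = +/- target for each target:
  t = (30 x 2 - 13) / 5.5 = 8.55
  t = (30 x 2 + 13) / 5.5 = 13.27
  t = (30 x 2 - 347) / 5.5 = -52.18 (outside (0, 60))
  t = (30 x 2 + 347) / 5.5 = 74 (outside (0, 60))
Valid solutions in (0, 60): {8.55, 13.27} minutes.
The first occurrence is t = 8.55 minutes.
The hands form a 13-degree angle at 8.55 minutes past 2:00.

Final answer: 8.55 minutes past 2:00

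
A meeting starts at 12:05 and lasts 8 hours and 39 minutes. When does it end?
Starting time: 12:05
Adding 39 minutes to 5 minutes: 5 + 39 = 44 minutes
Adding 8 hours: 12 + 8 = 20 - 12 = 8
Final time: 8:44

Final answer: 8:44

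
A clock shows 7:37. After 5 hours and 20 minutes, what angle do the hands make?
First find the time 5 hours and 20 minutes after 7:37.
Total minutes: 7 x 60 + 37 + 5 x 60 + 20 = 777.
777 mod 720 = 57 minutes = 12:57.
Now compute the angle at 12:57:
Hour hand: 0 x 30 + 57 x 0.5 = 28.5 degrees
Minute hand: 57 x 6 = 342 degrees
Difference: |28.5 - 342| = 313.5 degrees
Smaller angle: 360 - 313.5 = 46.5 degrees

Final answer: 46.5 degrees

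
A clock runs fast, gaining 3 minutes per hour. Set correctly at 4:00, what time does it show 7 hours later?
For every 60 true minutes, the faulty clock advances 60 + 3 = 63 minutes.
True elapsed: 7 hours = 420 minutes.
Faulty clock advances: 420 x 63/60 = 441 minutes (drift: 21 minutes ahead).
Shown time: 4:00 + 441 minutes = 11:21.

Final answer: 11:21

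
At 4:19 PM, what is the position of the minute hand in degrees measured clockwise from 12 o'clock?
The minute hand moves 6 degrees per minute.
At 4:19: 19 x 6 = 114 degrees

Final answer: 114 degrees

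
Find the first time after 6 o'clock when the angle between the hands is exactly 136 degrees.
At t minutes past 6:00, the hour hand is at 30 x 6 + 0.5t degrees and the minute hand is at 6t degrees.
The smaller angle between them is 136 degrees when |30H - 5.5t| = 136 or |30H - 5.5t| = 224.
With H = 6, solve 30 x 6 - 5.5t = +/- target for each target:
  t = (30 x 6 - 136) / 5.5 = 8
  t = (30 x 6 + 136) / 5.5 = 57.45
  t = (30 x 6 - 224) / 5.5 = -8 (outside (0, 60))
  t = (30 x 6 + 224) / 5.5 = 73.45 (outside (0, 60))
Valid solutions in (0, 60): {8, 57.45} minutes.
The first occurrence is t = 8 minutes.
The hands form a 136-degree angle at 8 minutes past 6:00.

Final answer: 8 minutes past 6:00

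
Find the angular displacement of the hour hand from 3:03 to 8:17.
The hour hand moves 0.5 degrees per minute.
Time elapsed: 8:17 - 3:03 = 314 minutes
Angular displacement: 314 x 0.5 = 157 degrees

Final answer: 157 degrees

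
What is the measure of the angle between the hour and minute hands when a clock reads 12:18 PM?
Hour hand position: 0 x 30 + 18 x 0.5 = 9 degrees
Minute hand position: 18 x 6 = 108 degrees
Difference: |9 - 108| = 99 degrees
The angle between the hands is 99 degrees

Final answer: 99 degrees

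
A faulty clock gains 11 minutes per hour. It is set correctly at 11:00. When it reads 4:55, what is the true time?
For every 60 true minutes, the faulty clock advances 71 minutes, so 1 faulty-clock minute corresponds to 60/71 true minutes.
From 11:00 to 4:55 on the faulty dial is 355 minutes.
True elapsed: 355 x 60/71 = 300 minutes = 5 hours.
True time: 11:00 + 5 hours = 4:00.

Final answer: 4:00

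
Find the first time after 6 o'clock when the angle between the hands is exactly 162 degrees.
At t minutes past 6:00, the hour hand is at 30 x 6 + 0.5t degrees and the minute hand is at 6t degrees.
The smaller angle between them is 162 degrees when |30H - 5.5t| = 162 or |30H - 5.5t| = 198.
With H = 6, solve 30 x 6 - 5.5t = +/- target for each target:
  t = (30 x 6 - 162) / 5.5 = 3.27
  t = (30 x 6 + 162) / 5.5 = 62.18 (outside (0, 60))
  t = (30 x 6 - 198) / 5.5 = -3.27 (outside (0, 60))
  t = (30 x 6 + 198) / 5.5 = 68.73 (outside (0, 60))
Valid solutions in (0, 60): {3.27} minutes.
The first occurrence is t = 3.27 minutes.
The hands form a 162-degree angle at 3.27 minutes past 6:00.

Final answer: 3.27 minutes past 6:00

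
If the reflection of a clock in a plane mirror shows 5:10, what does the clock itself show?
Reflection across the vertical (12-6) axis maps a hand at angle A degrees to (360 - A) degrees, which sends a reading of T minutes past 12:00 to (720 - T) minutes past 12:00.
Mirror reads 5:10 = 310 minutes past 12:00.
Actual time: (720 - 310) mod 720 = 410 minutes = 6:50.

Final answer: 6:50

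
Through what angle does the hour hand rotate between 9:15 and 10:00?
The hour hand moves 0.5 degrees per minute.
Time elapsed: 10:00 - 9:15 = 45 minutes
Angular displacement: 45 x 0.5 = 22.5 degrees

Final answer: 22.5 degrees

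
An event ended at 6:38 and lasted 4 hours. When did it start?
Starting time: 6:38 = 398 total minutes past 12:00
Subtracting: 4 hours = 240 minutes
398 - 240 = 158 minutes
= 2 hours and 38 minutes past 12:00 = 2:38

Final answer: 2:38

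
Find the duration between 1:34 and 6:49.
From 1:34 to 6:49:
(6 x 60 + 49) - (1 x 60 + 34) = 409 - 94 = 315 minutes
= 5 hours and 15 minutes

Final answer: 5 hours and 15 minutes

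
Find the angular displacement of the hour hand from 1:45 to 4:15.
The hour hand moves 0.5 degrees per minute.
Time elapsed: 4:15 - 1:45 = 150 minutes
Angular displacement: 150 x 0.5 = 75 degrees

Final answer: 75 degrees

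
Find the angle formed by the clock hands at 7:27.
Hour hand position: 7 x 30 + 27 x 0.5 = 223.5 degrees
Minute hand position: 27 x 6 = 162 degrees
Difference: |223.5 - 162| = 61.5 degrees
The angle between the hands is 61.5 degrees

Final answer: 61.5 degrees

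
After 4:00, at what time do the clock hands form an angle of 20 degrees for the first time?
At t minutes past 4:00, the hour hand is at 30 x 4 + 0.5t degrees and the minute hand is at 6t degrees.
The smaller angle between them is 20 degrees when |30H - 5.5t| = 20 or |30H - 5.5t| = 340.
With H = 4, solve 30 x 4 - 5.5t = +/- target for each target:
  t = (30 x 4 - 20) / 5.5 = 18.18
  t = (30 x 4 + 20) / 5.5 = 25.45
  t = (30 x 4 - 340) / 5.5 = -40 (outside (0, 60))
  t = (30 x 4 + 340) / 5.5 = 83.64 (outside (0, 60))
Valid solutions in (0, 60): {18.18, 25.45} minutes.
The first occurrence is t = 18.18 minutes.
The hands form a 20-degree angle at 18.18 minutes past 4:00.

Final answer: 18.18 minutes past 4:00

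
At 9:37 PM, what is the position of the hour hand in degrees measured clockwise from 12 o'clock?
The hour hand moves 30 degrees per hour and 0.5 degrees per minute.
At 9:37: (9) x 30 + 37 x 0.5 = 270 + 18.5 = 288.5 degrees

Final answer: 288.5 degrees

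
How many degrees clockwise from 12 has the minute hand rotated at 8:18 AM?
The minute hand moves 6 degrees per minute.
At 8:18: 18 x 6 = 108 degrees

Final answer: 108 degrees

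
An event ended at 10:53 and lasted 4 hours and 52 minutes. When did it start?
Starting time: 10:53 = 653 total minutes past 12:00
Subtracting: 4 hours and 52 minutes = 292 minutes
653 - 292 = 361 minutes
= 6 hours and 1 minute past 12:00 = 6:01

Final answer: 6:01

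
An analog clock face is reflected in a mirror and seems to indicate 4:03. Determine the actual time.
Reflection across the vertical (12-6) axis maps a hand at angle A degrees to (360 - A) degrees, which sends a reading of T minutes past 12:00 to (720 - T) minutes past 12:00.
Mirror reads 4:03 = 243 minutes past 12:00.
Actual time: (720 - 243) mod 720 = 477 minutes = 7:57.

Final answer: 7:57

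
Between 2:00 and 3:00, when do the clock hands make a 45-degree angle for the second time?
At t minutes past 2:00, the hour hand is at 30 x 2 + 0.5t degrees and the minute hand is at 6t degrees.
The smaller angle between them is 45 degrees when |30H - 5.5t| = 45 or |30H - 5.5t| = 315.
With H = 2, solve 30 x 2 - 5.5t = +/- target for each target:
  t = (30 x 2 - 45) / 5.5 = 2.73
  t = (30 x 2 + 45) / 5.5 = 19.09
  t = (30 x 2 - 315) / 5.5 = -46.36 (outside (0, 60))
  t = (30 x 2 + 315) / 5.5 = 68.18 (outside (0, 60))
Valid solutions in (0, 60): {2.73, 19.09} minutes.
The second occurrence is t = 19.09 minutes.
The hands form a 45-degree angle at 19.09 minutes past 2:00.

Final answer: 19.09 minutes past 2:00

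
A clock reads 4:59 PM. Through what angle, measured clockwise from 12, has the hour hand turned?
The hour hand moves 30 degrees per hour and 0.5 degrees per minute.
At 4:59: (4) x 30 + 59 x 0.5 = 120 + 29.5 = 149.5 degrees

Final answer: 149.5 degrees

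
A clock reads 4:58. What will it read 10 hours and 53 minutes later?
Starting time: 4:58
Adding 53 minutes to 58 minutes: 58 + 53 = 111 minutes = 1 hour and 51 minutes
Adding 10 hours: 4 + 10 + 1 (carry) = 15 - 12 = 3
Final time: 3:51

Final answer: 3:51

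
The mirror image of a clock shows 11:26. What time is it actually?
Reflection across the vertical (12-6) axis maps a hand at angle A degrees to (360 - A) degrees, which sends a reading of T minutes past 12:00 to (720 - T) minutes past 12:00.
Mirror reads 11:26 = 686 minutes past 12:00.
Actual time: (720 - 686) mod 720 = 34 minutes = 12:34.

Final answer: 12:34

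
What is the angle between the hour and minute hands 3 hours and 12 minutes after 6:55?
First find the time 3 hours and 12 minutes after 6:55.
Total minutes: 6 x 60 + 55 + 3 x 60 + 12 = 607.
607 mod 720 = 607 minutes = 10:07.
Now compute the angle at 10:07:
Hour hand: 10 x 30 + 7 x 0.5 = 303.5 degrees
Minute hand: 7 x 6 = 42 degrees
Difference: |303.5 - 42| = 261.5 degrees
Smaller angle: 360 - 261.5 = 98.5 degrees

Final answer: 98.5 degrees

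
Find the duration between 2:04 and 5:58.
From 2:04 to 5:58:
(5 x 60 + 58) - (2 x 60 + 4) = 358 - 124 = 234 minutes
= 3 hours and 54 minutes

Final answer: 3 hours and 54 minutes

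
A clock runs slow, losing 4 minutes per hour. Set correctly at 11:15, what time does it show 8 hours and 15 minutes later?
For every 60 true minutes, the faulty clock advances 60 - 4 = 56 minutes.
True elapsed: 8 hours and 15 minutes = 495 minutes.
Faulty clock advances: 495 x 56/60 = 462 minutes (drift: 33 minutes behind).
Shown time: 11:15 + 462 minutes = 6:57.

Final answer: 6:57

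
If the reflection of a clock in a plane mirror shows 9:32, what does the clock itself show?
Reflection across the vertical (12-6) axis maps a hand at angle A degrees to (360 - A) degrees, which sends a reading of T minutes past 12:00 to (720 - T) minutes past 12:00.
Mirror reads 9:32 = 572 minutes past 12:00.
Actual time: (720 - 572) mod 720 = 148 minutes = 2:28.

Final answer: 2:28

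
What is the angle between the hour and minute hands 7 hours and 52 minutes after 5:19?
First find the time 7 hours and 52 minutes after 5:19.
Total minutes: 5 x 60 + 19 + 7 x 60 + 52 = 791.
791 mod 720 = 71 minutes = 1:11.
Now compute the angle at 1:11:
Hour hand: 1 x 30 + 11 x 0.5 = 35.5 degrees
Minute hand: 11 x 6 = 66 degrees
Difference: |35.5 - 66| = 30.5 degrees
The angle is 30.5 degrees

Final answer: 30.5 degrees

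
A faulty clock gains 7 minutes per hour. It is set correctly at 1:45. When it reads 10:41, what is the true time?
For every 60 true minutes, the faulty clock advances 67 minutes, so 1 faulty-clock minute corresponds to 60/67 true minutes.
From 1:45 to 10:41 on the faulty dial is 536 minutes.
True elapsed: 536 x 60/67 = 480 minutes = 8 hours.
True time: 1:45 + 8 hours = 9:45.

Final answer: 9:45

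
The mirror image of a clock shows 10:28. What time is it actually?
Reflection across the vertical (12-6) axis maps a hand at angle A degrees to (360 - A) degrees, which sends a reading of T minutes past 12:00 to (720 - T) minutes past 12:00.
Mirror reads 10:28 = 628 minutes past 12:00.
Actual time: (720 - 628) mod 720 = 92 minutes = 1:32.

Final answer: 1:32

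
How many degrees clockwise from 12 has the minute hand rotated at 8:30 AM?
The minute hand moves 6 degrees per minute.
At 8:30: 30 x 6 = 180 degrees

Final answer: 180 degrees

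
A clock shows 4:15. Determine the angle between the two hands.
Hour hand position: 4 x 30 + 15 x 0.5 = 127.5 degrees
Minute hand position: 15 x 6 = 90 degrees
Difference: |127.5 - 90| = 37.5 degrees
The angle between the hands is 37.5 degrees

Final answer: 37.5 degrees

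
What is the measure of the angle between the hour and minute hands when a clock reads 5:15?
Hour hand position: 5 x 30 + 15 x 0.5 = 157.5 degrees
Minute hand position: 15 x 6 = 90 degrees
Difference: |157.5 - 90| = 67.5 degrees
The angle between the hands is 67.5 degrees

Final answer: 67.5 degrees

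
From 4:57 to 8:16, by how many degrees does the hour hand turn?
The hour hand moves 0.5 degrees per minute.
Time elapsed: 8:16 - 4:57 = 199 minutes
Angular displacement: 199 x 0.5 = 99.5 degrees

Final answer: 99.5 degrees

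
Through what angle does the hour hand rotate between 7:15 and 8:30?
The hour hand moves 0.5 degrees per minute.
Time elapsed: 8:30 - 7:15 = 75 minutes
Angular displacement: 75 x 0.5 = 37.5 degrees

Final answer: 37.5 degrees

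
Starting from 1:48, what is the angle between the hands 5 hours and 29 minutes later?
First find the time 5 hours and 29 minutes after 1:48.
Total minutes: 1 x 60 + 48 + 5 x 60 + 29 = 437.
437 mod 720 = 437 minutes = 7:17.
Now compute the angle at 7:17:
Hour hand: 7 x 30 + 17 x 0.5 = 218.5 degrees
Minute hand: 17 x 6 = 102 degrees
Difference: |218.5 - 102| = 116.5 degrees
The angle is 116.5 degrees

Final answer: 116.5 degrees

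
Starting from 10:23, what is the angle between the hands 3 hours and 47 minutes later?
First find the time 3 hours and 47 minutes after 10:23.
Total minutes: 10 x 60 + 23 + 3 x 60 + 47 = 850.
850 mod 720 = 130 minutes = 2:10.
Now compute the angle at 2:10:
Hour hand: 2 x 30 + 10 x 0.5 = 65 degrees
Minute hand: 10 x 6 = 60 degrees
Difference: |65 - 60| = 5 degrees
The angle is 5 degrees

Final answer: 5 degrees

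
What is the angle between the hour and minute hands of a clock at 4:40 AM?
Hour hand position: 4 x 30 + 40 x 0.5 = 140 degrees
Minute hand position: 40 x 6 = 240 degrees
Difference: |140 - 240| = 100 degrees
The angle between the hands is 100 degrees

Final answer: 100 degrees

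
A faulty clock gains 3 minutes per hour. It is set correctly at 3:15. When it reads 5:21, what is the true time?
For every 60 true minutes, the faulty clock advances 63 minutes, so 1 faulty-clock minute corresponds to 60/63 true minutes.
From 3:15 to 5:21 on the faulty dial is 126 minutes.
True elapsed: 126 x 60/63 = 120 minutes = 2 hours.
True time: 3:15 + 2 hours = 5:15.

Final answer: 5:15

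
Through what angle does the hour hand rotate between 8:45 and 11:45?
The hour hand moves 0.5 degrees per minute.
Time elapsed: 11:45 - 8:45 = 180 minutes
Angular displacement: 180 x 0.5 = 90 degrees

Final answer: 90 degrees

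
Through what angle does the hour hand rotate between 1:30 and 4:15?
The hour hand moves 0.5 degrees per minute.
Time elapsed: 4:15 - 1:30 = 165 minutes
Angular displacement: 165 x 0.5 = 82.5 degrees

Final answer: 82.5 degrees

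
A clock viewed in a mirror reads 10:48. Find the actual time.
Reflection across the vertical (12-6) axis maps a hand at angle A degrees to (360 - A) degrees, which sends a reading of T minutes past 12:00 to (720 - T) minutes past 12:00.
Mirror reads 10:48 = 648 minutes past 12:00.
Actual time: (720 - 648) mod 720 = 72 minutes = 1:12.

Final answer: 1:12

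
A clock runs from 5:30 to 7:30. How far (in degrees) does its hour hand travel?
The hour hand moves 0.5 degrees per minute.
Time elapsed: 7:30 - 5:30 = 120 minutes
Angular displacement: 120 x 0.5 = 60 degrees

Final answer: 60 degrees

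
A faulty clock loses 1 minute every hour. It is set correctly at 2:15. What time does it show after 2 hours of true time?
For every 60 true minutes, the faulty clock advances 60 - 1 = 59 minutes.
True elapsed: 2 hours = 120 minutes.
Faulty clock advances: 120 x 59/60 = 118 minutes (drift: 2 minutes behind).
Shown time: 2:15 + 118 minutes = 4:13.

Final answer: 4:13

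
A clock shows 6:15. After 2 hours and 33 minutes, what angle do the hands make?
First find the time 2 hours and 33 minutes after 6:15.
Total minutes: 6 x 60 + 15 + 2 x 60 + 33 = 528.
528 mod 720 = 528 minutes = 8:48.
Now compute the angle at 8:48:
Hour hand: 8 x 30 + 48 x 0.5 = 264 degrees
Minute hand: 48 x 6 = 288 degrees
Difference: |264 - 288| = 24 degrees
The angle is 24 degrees

Final answer: 24 degrees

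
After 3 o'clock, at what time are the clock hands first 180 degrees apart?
For hands to be 180 degrees apart: |30H - 5.5t| = 180
With H = 3: t = (30 x 3 + 180)/5.5 = 49.09 or t = (30 x 3 - 180)/5.5 = -16.36
First valid solution (0 < t < 60): t = 49.09 minutes
The hands are opposite at 49.09 minutes past 3:00.

Final answer: 49.09 minutes past 3:00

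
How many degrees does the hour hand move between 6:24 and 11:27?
The hour hand moves 0.5 degrees per minute.
Time elapsed: 11:27 - 6:24 = 303 minutes
Angular displacement: 303 x 0.5 = 151.5 degrees

Final answer: 151.5 degrees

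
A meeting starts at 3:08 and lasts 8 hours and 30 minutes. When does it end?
Starting time: 3:08
Adding 30 minutes to 8 minutes: 8 + 30 = 38 minutes
Adding 8 hours: 3 + 8 = 11
Final time: 11:38

Final answer: 11:38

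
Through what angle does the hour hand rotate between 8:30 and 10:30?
The hour hand moves 0.5 degrees per minute.
Time elapsed: 10:30 - 8:30 = 120 minutes
Angular displacement: 120 x 0.5 = 60 degrees

Final answer: 60 degrees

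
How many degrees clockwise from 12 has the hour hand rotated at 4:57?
The hour hand moves 30 degrees per hour and 0.5 degrees per minute.
At 4:57: (4) x 30 + 57 x 0.5 = 120 + 28.5 = 148.5 degrees

Final answer: 148.5 degrees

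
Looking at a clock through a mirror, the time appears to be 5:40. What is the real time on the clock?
Reflection across the vertical (12-6) axis maps a hand at angle A degrees to (360 - A) degrees, which sends a reading of T minutes past 12:00 to (720 - T) minutes past 12:00.
Mirror reads 5:40 = 340 minutes past 12:00.
Actual time: (720 - 340) mod 720 = 380 minutes = 6:20.

Final answer: 6:20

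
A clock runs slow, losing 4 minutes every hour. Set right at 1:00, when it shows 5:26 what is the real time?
For every 60 true minutes, the faulty clock advances 56 minutes, so 1 faulty-clock minute corresponds to 60/56 true minutes.
From 1:00 to 5:26 on the faulty dial is 266 minutes.
True elapsed: 266 x 60/56 = 285 minutes = 4 hours and 45 minutes.
True time: 1:00 + 4 hours and 45 minutes = 5:45.

Final answer: 5:45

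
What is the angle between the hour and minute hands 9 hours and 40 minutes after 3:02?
First find the time 9 hours and 40 minutes after 3:02.
Total minutes: 3 x 60 + 2 + 9 x 60 + 40 = 762.
762 mod 720 = 42 minutes = 12:42.
Now compute the angle at 12:42:
Hour hand: 0 x 30 + 42 x 0.5 = 21 degrees
Minute hand: 42 x 6 = 252 degrees
Difference: |21 - 252| = 231 degrees
Smaller angle: 360 - 231 = 129 degrees

Final answer: 129 degrees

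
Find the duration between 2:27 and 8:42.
From 2:27 to 8:42:
(8 x 60 + 42) - (2 x 60 + 27) = 522 - 147 = 375 minutes
= 6 hours and 15 minutes

Final answer: 6 hours and 15 minutes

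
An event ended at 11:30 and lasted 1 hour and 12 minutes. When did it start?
Starting time: 11:30 = 690 total minutes past 12:00
Subtracting: 1 hour and 12 minutes = 72 minutes
690 - 72 = 618 minutes
= 10 hours and 18 minutes past 12:00 = 10:18

Final answer: 10:18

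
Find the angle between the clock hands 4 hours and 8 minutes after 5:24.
First find the time 4 hours and 8 minutes after 5:24.
Total minutes: 5 x 60 + 24 + 4 x 60 + 8 = 572.
572 mod 720 = 572 minutes = 9:32.
Now compute the angle at 9:32:
Hour hand: 9 x 30 + 32 x 0.5 = 286 degrees
Minute hand: 32 x 6 = 192 degrees
Difference: |286 - 192| = 94 degrees
The angle is 94 degrees

Final answer: 94 degrees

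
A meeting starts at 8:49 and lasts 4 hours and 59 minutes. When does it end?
Starting time: 8:49
Adding 59 minutes to 49 minutes: 49 + 59 = 108 minutes = 1 hour and 48 minutes
Adding 4 hours: 8 + 4 + 1 (carry) = 13 - 12 = 1
Final time: 1:48

Final answer: 1:48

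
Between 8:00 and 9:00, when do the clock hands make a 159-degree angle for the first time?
At t minutes past 8:00, the hour hand is at 30 x 8 + 0.5t degrees and the minute hand is at 6t degrees.
The smaller angle between them is 159 degrees when |30H - 5.5t| = 159 or |30H - 5.5t| = 201.
With H = 8, solve 30 x 8 - 5.5t = +/- target for each target:
  t = (30 x 8 - 159) / 5.5 = 14.73
  t = (30 x 8 + 159) / 5.5 = 72.55 (outside (0, 60))
  t = (30 x 8 - 201) / 5.5 = 7.09
  t = (30 x 8 + 201) / 5.5 = 80.18 (outside (0, 60))
Valid solutions in (0, 60): {7.09, 14.73} minutes.
The first occurrence is t = 7.09 minutes.
The hands form a 159-degree angle at 7.09 minutes past 8:00.

Final answer: 7.09 minutes past 8:00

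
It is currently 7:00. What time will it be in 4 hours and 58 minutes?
Starting time: 7:00
Adding 58 minutes to 0 minutes: 0 + 58 = 58 minutes
Adding 4 hours: 7 + 4 = 11
Final time: 11:58

Final answer: 11:58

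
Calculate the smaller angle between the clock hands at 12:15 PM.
Hour hand position: 0 x 30 + 15 x 0.5 = 7.5 degrees
Minute hand position: 15 x 6 = 90 degrees
Difference: |7.5 - 90| = 82.5 degrees
The angle between the hands is 82.5 degrees

Final answer: 82.5 degrees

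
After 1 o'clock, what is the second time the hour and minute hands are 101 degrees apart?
At t minutes past 1:00, the hour hand is at 30 x 1 + 0.5t degrees and the minute hand is at 6t degrees.
The smaller angle between them is 101 degrees when |30H - 5.5t| = 101 or |30H - 5.5t| = 259.
With H = 1, solve 30 x 1 - 5.5t = +/- target for each target:
  t = (30 x 1 - 101) / 5.5 = -12.91 (outside (0, 60))
  t = (30 x 1 + 101) / 5.5 = 23.82
  t = (30 x 1 - 259) / 5.5 = -41.64 (outside (0, 60))
  t = (30 x 1 + 259) / 5.5 = 52.55
Valid solutions in (0, 60): {23.82, 52.55} minutes.
The second occurrence is t = 52.55 minutes.
The hands form a 101-degree angle at 52.55 minutes past 1:00.

Final answer: 52.55 minutes past 1:00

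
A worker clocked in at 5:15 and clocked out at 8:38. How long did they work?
From 5:15 to 8:38:
(8 x 60 + 38) - (5 x 60 + 15) = 518 - 315 = 203 minutes
= 3 hours and 23 minutes

Final answer: 3 hours and 23 minutes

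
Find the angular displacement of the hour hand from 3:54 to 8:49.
The hour hand moves 0.5 degrees per minute.
Time elapsed: 8:49 - 3:54 = 295 minutes
Angular displacement: 295 x 0.5 = 147.5 degrees

Final answer: 147.5 degrees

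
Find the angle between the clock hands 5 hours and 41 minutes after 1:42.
First find the time 5 hours and 41 minutes after 1:42.
Total minutes: 1 x 60 + 42 + 5 x 60 + 41 = 443.
443 mod 720 = 443 minutes = 7:23.
Now compute the angle at 7:23:
Hour hand: 7 x 30 + 23 x 0.5 = 221.5 degrees
Minute hand: 23 x 6 = 138 degrees
Difference: |221.5 - 138| = 83.5 degrees
The angle is 83.5 degrees

Final answer: 83.5 degrees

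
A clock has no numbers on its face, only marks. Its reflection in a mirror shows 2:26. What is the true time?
Reflection across the vertical (12-6) axis maps a hand at angle A degrees to (360 - A) degrees, which sends a reading of T minutes past 12:00 to (720 - T) minutes past 12:00.
Mirror reads 2:26 = 146 minutes past 12:00.
Actual time: (720 - 146) mod 720 = 574 minutes = 9:34.

Final answer: 9:34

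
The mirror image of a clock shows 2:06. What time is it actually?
Reflection across the vertical (12-6) axis maps a hand at angle A degrees to (360 - A) degrees, which sends a reading of T minutes past 12:00 to (720 - T) minutes past 12:00.
Mirror reads 2:06 = 126 minutes past 12:00.
Actual time: (720 - 126) mod 720 = 594 minutes = 9:54.

Final answer: 9:54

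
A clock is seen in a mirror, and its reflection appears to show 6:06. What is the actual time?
Reflection across the vertical (12-6) axis maps a hand at angle A degrees to (360 - A) degrees, which sends a reading of T minutes past 12:00 to (720 - T) minutes past 12:00.
Mirror reads 6:06 = 366 minutes past 12:00.
Actual time: (720 - 366) mod 720 = 354 minutes = 5:54.

Final answer: 5:54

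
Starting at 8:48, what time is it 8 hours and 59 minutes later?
Starting time: 8:48
Adding 59 minutes to 48 minutes: 48 + 59 = 107 minutes = 1 hour and 47 minutes
Adding 8 hours: 8 + 8 + 1 (carry) = 17 - 12 = 5
Final time: 5:47

Final answer: 5:47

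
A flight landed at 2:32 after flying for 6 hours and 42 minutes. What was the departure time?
Starting time: 2:32 = 152 total minutes past 12:00
Subtracting: 6 hours and 42 minutes = 402 minutes
152 - 402 = -250 (negative, add 12 hours = 720) = 470 minutes
= 7 hours and 50 minutes past 12:00 = 7:50

Final answer: 7:50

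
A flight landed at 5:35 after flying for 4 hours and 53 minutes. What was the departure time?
Starting time: 5:35 = 335 total minutes past 12:00
Subtracting: 4 hours and 53 minutes = 293 minutes
335 - 293 = 42 minutes
= 42 minutes past 12:00 = 12:42

Final answer: 12:42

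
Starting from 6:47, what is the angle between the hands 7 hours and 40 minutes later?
First find the time 7 hours and 40 minutes after 6:47.
Total minutes: 6 x 60 + 47 + 7 x 60 + 40 = 867.
867 mod 720 = 147 minutes = 2:27.
Now compute the angle at 2:27:
Hour hand: 2 x 30 + 27 x 0.5 = 73.5 degrees
Minute hand: 27 x 6 = 162 degrees
Difference: |73.5 - 162| = 88.5 degrees
The angle is 88.5 degrees

Final answer: 88.5 degrees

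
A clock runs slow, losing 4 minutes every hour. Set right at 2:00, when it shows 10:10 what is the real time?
For every 60 true minutes, the faulty clock advances 56 minutes, so 1 faulty-clock minute corresponds to 60/56 true minutes.
From 2:00 to 10:10 on the faulty dial is 490 minutes.
True elapsed: 490 x 60/56 = 525 minutes = 8 hours and 45 minutes.
True time: 2:00 + 8 hours and 45 minutes = 10:45.

Final answer: 10:45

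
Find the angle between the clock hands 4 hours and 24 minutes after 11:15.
First find the time 4 hours and 24 minutes after 11:15.
Total minutes: 11 x 60 + 15 + 4 x 60 + 24 = 939.
939 mod 720 = 219 minutes = 3:39.
Now compute the angle at 3:39:
Hour hand: 3 x 30 + 39 x 0.5 = 109.5 degrees
Minute hand: 39 x 6 = 234 degrees
Difference: |109.5 - 234| = 124.5 degrees
The angle is 124.5 degrees

Final answer: 124.5 degrees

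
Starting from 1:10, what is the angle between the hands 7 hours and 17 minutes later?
First find the time 7 hours and 17 minutes after 1:10.
Total minutes: 1 x 60 + 10 + 7 x 60 + 17 = 507.
507 mod 720 = 507 minutes = 8:27.
Now compute the angle at 8:27:
Hour hand: 8 x 30 + 27 x 0.5 = 253.5 degrees
Minute hand: 27 x 6 = 162 degrees
Difference: |253.5 - 162| = 91.5 degrees
The angle is 91.5 degrees

Final answer: 91.5 degrees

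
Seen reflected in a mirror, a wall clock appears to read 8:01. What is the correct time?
Reflection across the vertical (12-6) axis maps a hand at angle A degrees to (360 - A) degrees, which sends a reading of T minutes past 12:00 to (720 - T) minutes past 12:00.
Mirror reads 8:01 = 481 minutes past 12:00.
Actual time: (720 - 481) mod 720 = 239 minutes = 3:59.

Final answer: 3:59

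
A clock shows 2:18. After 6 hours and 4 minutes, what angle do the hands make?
First find the time 6 hours and 4 minutes after 2:18.
Total minutes: 2 x 60 + 18 + 6 x 60 + 4 = 502.
502 mod 720 = 502 minutes = 8:22.
Now compute the angle at 8:22:
Hour hand: 8 x 30 + 22 x 0.5 = 251 degrees
Minute hand: 22 x 6 = 132 degrees
Difference: |251 - 132| = 119 degrees
The angle is 119 degrees

Final answer: 119 degrees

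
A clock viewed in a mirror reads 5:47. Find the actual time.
Reflection across the vertical (12-6) axis maps a hand at angle A degrees to (360 - A) degrees, which sends a reading of T minutes past 12:00 to (720 - T) minutes past 12:00.
Mirror reads 5:47 = 347 minutes past 12:00.
Actual time: (720 - 347) mod 720 = 373 minutes = 6:13.

Final answer: 6:13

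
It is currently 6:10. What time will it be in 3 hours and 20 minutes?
Starting time: 6:10
Adding 20 minutes to 10 minutes: 10 + 20 = 30 minutes
Adding 3 hours: 6 + 3 = 9
Final time: 9:30

Final answer: 9:30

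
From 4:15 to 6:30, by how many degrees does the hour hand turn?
The hour hand moves 0.5 degrees per minute.
Time elapsed: 6:30 - 4:15 = 135 minutes
Angular displacement: 135 x 0.5 = 67.5 degrees

Final answer: 67.5 degrees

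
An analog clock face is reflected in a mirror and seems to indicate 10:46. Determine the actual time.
Reflection across the vertical (12-6) axis maps a hand at angle A degrees to (360 - A) degrees, which sends a reading of T minutes past 12:00 to (720 - T) minutes past 12:00.
Mirror reads 10:46 = 646 minutes past 12:00.
Actual time: (720 - 646) mod 720 = 74 minutes = 1:14.

Final answer: 1:14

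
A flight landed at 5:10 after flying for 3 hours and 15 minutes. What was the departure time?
Starting time: 5:10 = 310 total minutes past 12:00
Subtracting: 3 hours and 15 minutes = 195 minutes
310 - 195 = 115 minutes
= 1 hour and 55 minutes past 12:00 = 1:55

Final answer: 1:55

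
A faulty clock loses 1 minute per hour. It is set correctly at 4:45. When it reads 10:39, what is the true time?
For every 60 true minutes, the faulty clock advances 59 minutes, so 1 faulty-clock minute corresponds to 60/59 true minutes.
From 4:45 to 10:39 on the faulty dial is 354 minutes.
True elapsed: 354 x 60/59 = 360 minutes = 6 hours.
True time: 4:45 + 6 hours = 10:45.

Final answer: 10:45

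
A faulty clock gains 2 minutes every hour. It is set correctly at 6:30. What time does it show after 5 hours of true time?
For every 60 true minutes, the faulty clock advances 60 + 2 = 62 minutes.
True elapsed: 5 hours = 300 minutes.
Faulty clock advances: 300 x 62/60 = 310 minutes (drift: 10 minutes ahead).
Shown time: 6:30 + 310 minutes = 11:40.

Final answer: 11:40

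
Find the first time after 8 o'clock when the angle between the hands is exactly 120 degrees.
At t minutes past 8:00, the hour hand is at 30 x 8 + 0.5t degrees and the minute hand is at 6t degrees.
The smaller angle between them is 120 degrees when |30H - 5.5t| = 120 or |30H - 5.5t| = 240.
With H = 8, solve 30 x 8 - 5.5t = +/- target for each target:
  t = (30 x 8 - 120) / 5.5 = 21.82
  t = (30 x 8 + 120) / 5.5 = 65.45 (outside (0, 60))
  t = (30 x 8 - 240) / 5.5 = 0 (outside (0, 60))
  t = (30 x 8 + 240) / 5.5 = 87.27 (outside (0, 60))
Valid solutions in (0, 60): {21.82} minutes.
The first occurrence is t = 21.82 minutes.
The hands form a 120-degree angle at 21.82 minutes past 8:00.

Final answer: 21.82 minutes past 8:00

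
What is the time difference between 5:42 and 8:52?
From 5:42 to 8:52:
(8 x 60 + 52) - (5 x 60 + 42) = 532 - 342 = 190 minutes
= 3 hours and 10 minutes

Final answer: 3 hours and 10 minutes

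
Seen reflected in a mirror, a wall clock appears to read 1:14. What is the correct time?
Reflection across the vertical (12-6) axis maps a hand at angle A degrees to (360 - A) degrees, which sends a reading of T minutes past 12:00 to (720 - T) minutes past 12:00.
Mirror reads 1:14 = 74 minutes past 12:00.
Actual time: (720 - 74) mod 720 = 646 minutes = 10:46.

Final answer: 10:46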